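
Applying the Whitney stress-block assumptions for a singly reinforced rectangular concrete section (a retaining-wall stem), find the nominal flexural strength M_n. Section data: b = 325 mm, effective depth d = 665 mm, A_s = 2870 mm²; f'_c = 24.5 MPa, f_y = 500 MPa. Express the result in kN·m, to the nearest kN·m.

M_n ≈ 802 kN·m

T = A_s f_y = 2870 × 500 = 1435000 N = 1435 kN.
From C = T: a = T/(0.85 f'_c b) = 1435000/(0.85 × 24.5 × 325) = 212.02 mm.
M_n = T(d − a/2) = 1435 kN × (665 − 106.01) mm = 802.15 kN·m.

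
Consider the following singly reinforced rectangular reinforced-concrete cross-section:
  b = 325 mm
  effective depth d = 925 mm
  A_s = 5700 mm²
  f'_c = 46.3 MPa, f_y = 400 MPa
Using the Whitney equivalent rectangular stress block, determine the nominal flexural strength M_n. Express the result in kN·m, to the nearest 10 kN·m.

T = A_s f_y = 5700 × 400 = 2280000 N = 2280 kN.
From C = T: a = T/(0.85 f'_c b) = 2280000/(0.85 × 46.3 × 325) = 178.26 mm.
M_n = T(d − a/2) = 2280 kN × (925 − 89.13) mm = 1905.78 kN·m.

M_n ≈ 1910 kN·m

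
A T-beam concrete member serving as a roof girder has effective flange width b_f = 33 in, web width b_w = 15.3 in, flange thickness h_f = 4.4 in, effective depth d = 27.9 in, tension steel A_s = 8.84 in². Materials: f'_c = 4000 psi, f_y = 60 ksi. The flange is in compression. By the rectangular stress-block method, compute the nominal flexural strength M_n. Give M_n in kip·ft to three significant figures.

Tension: T = A_s f_y = 8.84 × 60 = 530.4 kips.
Try a within the flange: a = T/(0.85 f'_c b_f) = 530.4/(0.85 × 4 × 33) = 4.727 in.
a = 4.727 > h_f = 4.4 in: the block extends into the web. Split into flange-overhang and web parts.
C_f = 0.85 f'_c (b_f − b_w) h_f = 0.85 × 4 × (33 − 15.3) × 4.4 = 264.8 kips.
Remaining web compression depth: a_w = (T − C_f)/(0.85 f'_c b_w) = (530.4 − 264.8)/(0.85 × 4 × 15.3) = 5.106 in.
M_n = C_f(d − h_f/2) + (T − C_f)(d − a_w/2) = 264.8 × (27.9 − 2.2) + 265.6 × (27.9 − 2.553) = 6805.4 + 6732.2 = 13537.6 kip·in.
M_n = 13537.6/12 = 1128.13 kip·ft.

M_n ≈ 1130 kip·ft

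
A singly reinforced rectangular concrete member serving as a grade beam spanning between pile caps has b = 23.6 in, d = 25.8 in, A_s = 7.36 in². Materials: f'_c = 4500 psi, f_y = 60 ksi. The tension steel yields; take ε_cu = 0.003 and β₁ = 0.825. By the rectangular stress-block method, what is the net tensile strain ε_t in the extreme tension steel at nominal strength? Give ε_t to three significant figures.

ε_t ≈ 0.0101

a = A_s f_y/(0.85 f'_c b) = 4.892 in.
β₁ = 0.825, so c = a/β₁ = 4.892/0.825 = 5.930 in.
From the linear strain diagram with ε_cu = 0.003: ε_t = 0.003 (d − c)/c = 0.003 × (25.8 − 5.930)/5.930 = 0.0101.
Since ε_t ≥ 0.005, the section is tension-controlled.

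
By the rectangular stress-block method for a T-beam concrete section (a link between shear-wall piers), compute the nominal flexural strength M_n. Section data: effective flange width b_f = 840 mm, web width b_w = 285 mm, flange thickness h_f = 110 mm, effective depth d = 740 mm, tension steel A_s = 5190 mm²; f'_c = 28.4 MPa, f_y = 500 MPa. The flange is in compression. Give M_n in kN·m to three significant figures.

M_n ≈ 1750 kN·m

Tension: T = A_s f_y = 5190 × 500 = 2595000 N.
Try a within the flange: a = T/(0.85 f'_c b_f) = 2595000/(0.85 × 28.4 × 840) = 127.97 mm.
a = 127.97 > h_f = 110 mm: the block extends into the web. Split into flange-overhang and web parts.
C_f = 0.85 f'_c (b_f − b_w) h_f = 0.85 × 28.4 × (840 − 285) × 110 = 1473747 N.
Remaining web compression depth: a_w = (T − C_f)/(0.85 f'_c b_w) = (2595000 − 1473747)/(0.85 × 28.4 × 285) = 162.98 mm.
M_n = C_f(d − h_f/2) + (T − C_f)(d − a_w/2) = 1473747 × (740 − 55) + 1121253 × (740 − 81.49) = 1009.52 + 738.36 = 1747.88 × 10⁶ N·mm.
M_n = 1747.88 kN·m.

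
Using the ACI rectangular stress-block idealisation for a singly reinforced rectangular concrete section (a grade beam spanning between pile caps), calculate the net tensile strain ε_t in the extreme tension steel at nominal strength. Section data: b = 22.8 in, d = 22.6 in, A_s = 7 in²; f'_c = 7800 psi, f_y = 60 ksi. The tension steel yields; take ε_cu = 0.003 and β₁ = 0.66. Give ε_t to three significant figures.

a = A_s f_y/(0.85 f'_c b) = 2.778 in.
β₁ = 0.66, so c = a/β₁ = 2.778/0.66 = 4.209 in.
From the linear strain diagram with ε_cu = 0.003: ε_t = 0.003 (d − c)/c = 0.003 × (22.6 − 4.209)/4.209 = 0.0131.
Since ε_t ≥ 0.005, the section is tension-controlled.

ε_t ≈ 0.0131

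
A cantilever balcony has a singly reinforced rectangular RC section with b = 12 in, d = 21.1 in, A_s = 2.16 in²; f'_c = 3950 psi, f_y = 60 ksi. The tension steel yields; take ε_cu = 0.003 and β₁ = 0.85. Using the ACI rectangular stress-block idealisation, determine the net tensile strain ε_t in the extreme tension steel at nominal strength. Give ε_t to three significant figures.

ε_t ≈ 0.0137

a = A_s f_y/(0.85 f'_c b) = 3.217 in.
β₁ = 0.85, so c = a/β₁ = 3.217/0.85 = 3.785 in.
From the linear strain diagram with ε_cu = 0.003: ε_t = 0.003 (d − c)/c = 0.003 × (21.1 − 3.785)/3.785 = 0.0137.
Since ε_t ≥ 0.005, the section is tension-controlled.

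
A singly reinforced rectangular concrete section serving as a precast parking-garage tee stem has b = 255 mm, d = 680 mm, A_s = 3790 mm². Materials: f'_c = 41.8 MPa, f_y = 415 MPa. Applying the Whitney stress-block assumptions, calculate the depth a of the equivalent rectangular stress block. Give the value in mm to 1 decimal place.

a ≈ 173.6 mm

T = A_s f_y = 3790 × 415 = 1572850 N = 1572.85 kN.
Setting C = 0.85 f'_c a b equal to T: a = 1572850/(0.85 × 41.8 × 255) = 173.6 mm.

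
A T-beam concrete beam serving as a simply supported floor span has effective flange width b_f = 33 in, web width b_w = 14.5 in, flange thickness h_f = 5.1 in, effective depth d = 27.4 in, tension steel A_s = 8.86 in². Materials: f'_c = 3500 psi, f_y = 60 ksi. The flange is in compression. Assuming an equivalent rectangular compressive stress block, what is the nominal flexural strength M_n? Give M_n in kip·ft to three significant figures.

Tension: T = A_s f_y = 8.86 × 60 = 531.6 kips.
Try a within the flange: a = T/(0.85 f'_c b_f) = 531.6/(0.85 × 3.5 × 33) = 5.415 in.
a = 5.415 > h_f = 5.1 in: the block extends into the web. Split into flange-overhang and web parts.
C_f = 0.85 f'_c (b_f − b_w) h_f = 0.85 × 3.5 × (33 − 14.5) × 5.1 = 280.7 kips.
Remaining web compression depth: a_w = (T − C_f)/(0.85 f'_c b_w) = (531.6 − 280.7)/(0.85 × 3.5 × 14.5) = 5.816 in.
M_n = C_f(d − h_f/2) + (T − C_f)(d − a_w/2) = 280.7 × (27.4 − 2.55) + 250.9 × (27.4 − 2.908) = 6975.4 + 6145.0 = 13120.4 kip·in.
M_n = 13120.4/12 = 1093.37 kip·ft.

M_n ≈ 1090 kip·ft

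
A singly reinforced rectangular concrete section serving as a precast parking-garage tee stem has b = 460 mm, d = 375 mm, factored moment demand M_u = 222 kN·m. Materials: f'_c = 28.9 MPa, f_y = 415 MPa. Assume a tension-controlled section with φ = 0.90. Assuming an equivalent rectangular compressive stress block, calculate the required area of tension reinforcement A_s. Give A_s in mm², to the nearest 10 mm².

A_s ≈ 1730 mm²

M_n = M_u/φ = 222/0.90 = 246.667 kN·m.
With M_n = 0.85 f'_c a b (d − a/2), solve the quadratic for a:
a = d − √(d² − 2M_n/(0.85 f'_c b)) = 375 − √(375² − 2 × 246.667×10⁶/(0.85 × 28.9 × 460)) = 63.61 mm.
A_s = 0.85 f'_c a b / f_y = 0.85 × 28.9 × 63.61 × 460 / 415 = 1732.0 mm².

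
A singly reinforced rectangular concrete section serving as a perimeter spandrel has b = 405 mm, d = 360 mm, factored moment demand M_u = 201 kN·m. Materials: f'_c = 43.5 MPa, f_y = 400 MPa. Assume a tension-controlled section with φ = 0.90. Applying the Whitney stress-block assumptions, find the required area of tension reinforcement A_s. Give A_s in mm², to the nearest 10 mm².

A_s ≈ 1650 mm²

M_n = M_u/φ = 201/0.90 = 223.333 kN·m.
With M_n = 0.85 f'_c a b (d − a/2), solve the quadratic for a:
a = d − √(d² − 2M_n/(0.85 f'_c b)) = 360 − √(360² − 2 × 223.333×10⁶/(0.85 × 43.5 × 405)) = 44.13 mm.
A_s = 0.85 f'_c a b / f_y = 0.85 × 43.5 × 44.13 × 405 / 400 = 1652.1 mm².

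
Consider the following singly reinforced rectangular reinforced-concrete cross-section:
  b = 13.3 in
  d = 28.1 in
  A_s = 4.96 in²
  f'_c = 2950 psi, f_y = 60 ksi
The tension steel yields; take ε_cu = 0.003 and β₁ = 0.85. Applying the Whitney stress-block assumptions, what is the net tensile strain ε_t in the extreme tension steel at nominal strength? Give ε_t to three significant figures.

a = A_s f_y/(0.85 f'_c b) = 8.924 in.
β₁ = 0.85, so c = a/β₁ = 8.924/0.85 = 10.499 in.
From the linear strain diagram with ε_cu = 0.003: ε_t = 0.003 (d − c)/c = 0.003 × (28.1 − 10.499)/10.499 = 0.00503.
Since ε_t ≥ 0.005, the section is tension-controlled.

ε_t ≈ 0.00503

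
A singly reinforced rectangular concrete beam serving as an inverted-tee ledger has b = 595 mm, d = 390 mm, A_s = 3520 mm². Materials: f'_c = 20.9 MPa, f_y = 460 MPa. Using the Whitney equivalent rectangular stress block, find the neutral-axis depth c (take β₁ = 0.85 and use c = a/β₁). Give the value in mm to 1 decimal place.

T = A_s f_y = 3520 × 460 = 1619200 N = 1619.2 kN.
Setting C = 0.85 f'_c a b equal to T: a = 1619200/(0.85 × 20.9 × 595) = 153.186 mm.
With β₁ = 0.85, c = a/β₁ = 153.186/0.85 = 180.2 mm.

c ≈ 180.2 mm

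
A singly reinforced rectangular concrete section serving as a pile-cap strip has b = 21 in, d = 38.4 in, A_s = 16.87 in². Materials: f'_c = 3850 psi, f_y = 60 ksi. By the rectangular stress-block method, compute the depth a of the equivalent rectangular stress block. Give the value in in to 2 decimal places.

T = A_s f_y = 16.87 × 60 = 1012.2 kips.
a = T/(0.85 f'_c b) = 1012.2/(0.85 × 3.85 × 21) = 14.73 in.

a ≈ 14.73 in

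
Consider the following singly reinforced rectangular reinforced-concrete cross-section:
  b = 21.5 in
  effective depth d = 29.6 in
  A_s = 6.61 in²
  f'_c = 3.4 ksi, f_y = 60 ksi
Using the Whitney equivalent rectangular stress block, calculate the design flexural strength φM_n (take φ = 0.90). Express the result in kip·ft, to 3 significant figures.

φM_n ≈ 786 kip·ft

T = A_s f_y = 6.61 × 60 = 396.6 kips.
a = T/(0.85 f'_c b) = 396.6/(0.85 × 3.4 × 21.5) = 6.383 in.
M_n = T(d − a/2) = 396.6 × (29.6 − 3.1915) = 10473.6 kip·in = 10473.6/12 = 872.80 kip·ft.
φM_n = 0.90 × 872.80 = 785.52 kip·ft.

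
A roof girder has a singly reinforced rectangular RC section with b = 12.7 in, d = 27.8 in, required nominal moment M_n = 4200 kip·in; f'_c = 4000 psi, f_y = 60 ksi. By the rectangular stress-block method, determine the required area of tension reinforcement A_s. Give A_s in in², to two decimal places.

A_s ≈ 2.70 in²

From M_n = 0.85 f'_c a b (d − a/2):
a = d − √(d² − 2M_n/(0.85 f'_c b)) = 27.8 − √(27.8² − 2 × 4200/(0.85 × 4 × 12.7)) = 3.752 in.
A_s = 0.85 f'_c a b / f_y = 0.85 × 4 × 3.752 × 12.7 / 60 = 2.700 in².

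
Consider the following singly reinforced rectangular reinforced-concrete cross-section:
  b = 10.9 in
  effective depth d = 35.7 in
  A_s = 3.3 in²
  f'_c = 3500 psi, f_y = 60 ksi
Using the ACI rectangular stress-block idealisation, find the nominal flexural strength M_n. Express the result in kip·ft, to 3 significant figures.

T = A_s f_y = 3.3 × 60 = 198 kips.
a = T/(0.85 f'_c b) = 198/(0.85 × 3.5 × 10.9) = 6.106 in.
M_n = T(d − a/2) = 198 × (35.7 − 3.053) = 6464.1 kip·in = 6464.1/12 = 538.68 kip·ft.

M_n ≈ 539 kip·ft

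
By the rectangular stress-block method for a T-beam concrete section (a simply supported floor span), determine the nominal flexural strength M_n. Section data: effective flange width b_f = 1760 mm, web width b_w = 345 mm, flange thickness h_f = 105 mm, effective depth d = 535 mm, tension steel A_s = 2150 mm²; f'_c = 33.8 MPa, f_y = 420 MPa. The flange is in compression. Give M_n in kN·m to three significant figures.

Tension: T = A_s f_y = 2150 × 420 = 903000 N.
Try a within the flange: a = T/(0.85 f'_c b_f) = 903000/(0.85 × 33.8 × 1760) = 17.86 mm.
Since a = 17.86 ≤ h_f = 105 mm, the stress block lies entirely in the flange; analyse as a rectangular beam of width b_f.
M_n = T(d − a/2) = 903000 × (535 − 8.93) = 475.04 × 10⁶ N·mm.
M_n = 475.04 kN·m.

M_n ≈ 475 kN·m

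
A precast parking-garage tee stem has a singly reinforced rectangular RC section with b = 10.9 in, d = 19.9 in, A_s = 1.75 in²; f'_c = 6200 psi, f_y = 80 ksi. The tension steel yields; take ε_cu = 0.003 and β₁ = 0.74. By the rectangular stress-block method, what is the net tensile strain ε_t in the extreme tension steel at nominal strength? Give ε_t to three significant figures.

ε_t ≈ 0.0151

a = A_s f_y/(0.85 f'_c b) = 2.437 in.
β₁ = 0.74, so c = a/β₁ = 2.437/0.74 = 3.293 in.
From the linear strain diagram with ε_cu = 0.003: ε_t = 0.003 (d − c)/c = 0.003 × (19.9 − 3.293)/3.293 = 0.0151.
Since ε_t ≥ 0.005, the section is tension-controlled.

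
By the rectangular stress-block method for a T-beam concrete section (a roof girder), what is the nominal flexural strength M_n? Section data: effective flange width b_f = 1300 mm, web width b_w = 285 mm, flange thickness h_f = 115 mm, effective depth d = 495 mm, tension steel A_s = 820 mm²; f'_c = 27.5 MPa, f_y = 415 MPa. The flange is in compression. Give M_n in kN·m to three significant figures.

M_n ≈ 167 kN·m

Tension: T = A_s f_y = 820 × 415 = 340300 N.
Try a within the flange: a = T/(0.85 f'_c b_f) = 340300/(0.85 × 27.5 × 1300) = 11.20 mm.
Since a = 11.20 ≤ h_f = 115 mm, the stress block lies entirely in the flange; analyse as a rectangular beam of width b_f.
M_n = T(d − a/2) = 340300 × (495 − 5.6) = 166.54 × 10⁶ N·mm.
M_n = 166.54 kN·m.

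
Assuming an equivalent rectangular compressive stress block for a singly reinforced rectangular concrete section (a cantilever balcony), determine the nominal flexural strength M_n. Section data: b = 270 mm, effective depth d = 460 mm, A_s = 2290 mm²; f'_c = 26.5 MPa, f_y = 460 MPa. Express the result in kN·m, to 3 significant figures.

M_n ≈ 393 kN·m

T = A_s f_y = 2290 × 460 = 1053400 N = 1053.4 kN.
From C = T: a = T/(0.85 f'_c b) = 1053400/(0.85 × 26.5 × 270) = 173.21 mm.
M_n = T(d − a/2) = 1053.4 kN × (460 − 86.605) mm = 393.33 kN·m.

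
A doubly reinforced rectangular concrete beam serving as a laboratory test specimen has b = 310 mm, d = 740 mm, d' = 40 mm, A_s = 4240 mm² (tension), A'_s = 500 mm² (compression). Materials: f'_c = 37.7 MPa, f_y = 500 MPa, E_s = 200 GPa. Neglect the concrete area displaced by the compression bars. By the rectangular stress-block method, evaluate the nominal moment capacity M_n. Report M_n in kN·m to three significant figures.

Assume both tension and compression steel yield.
Net tension couple steel: A_s − A'_s = 3740 mm².
a = (A_s − A'_s) f_y / (0.85 f'_c b) = 1870000/(0.85 × 37.7 × 310) = 188.24 mm.
c = a/β₁ = 188.24/0.781 = 241.02 mm; ε'_s = 0.003(c − d')/c = 0.0025 ≥ f_y/E_s = 0.0025, so compression steel does yield.
M_n = (A_s − A'_s) f_y (d − a/2) + A'_s f_y (d − d') = [1870000 × (740 − 94.12) + 250000 × (740 − 40)] × 10⁻⁶ = 1207.80 + 175.00 = 1382.80 kN·m.

M_n ≈ 1380 kN·m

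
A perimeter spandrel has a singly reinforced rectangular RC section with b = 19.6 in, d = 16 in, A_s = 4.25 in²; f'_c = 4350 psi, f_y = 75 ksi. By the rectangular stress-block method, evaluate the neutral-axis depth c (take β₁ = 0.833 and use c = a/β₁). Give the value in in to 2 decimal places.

T = A_s f_y = 4.25 × 75 = 318.75 kips.
a = T/(0.85 f'_c b) = 318.75/(0.85 × 4.35 × 19.6) = 4.3983 in.
With β₁ = 0.833, c = a/β₁ = 4.3983/0.833 = 5.28 in.

c ≈ 5.28 in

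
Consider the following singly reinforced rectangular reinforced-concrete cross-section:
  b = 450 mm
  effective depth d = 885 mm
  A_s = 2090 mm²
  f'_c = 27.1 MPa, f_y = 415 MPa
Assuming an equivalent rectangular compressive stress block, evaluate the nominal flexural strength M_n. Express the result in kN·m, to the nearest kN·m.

M_n ≈ 731 kN·m

T = A_s f_y = 2090 × 415 = 867350 N = 867.35 kN.
From C = T: a = T/(0.85 f'_c b) = 867350/(0.85 × 27.1 × 450) = 83.67 mm.
M_n = T(d − a/2) = 867.35 kN × (885 − 41.835) mm = 731.32 kN·m.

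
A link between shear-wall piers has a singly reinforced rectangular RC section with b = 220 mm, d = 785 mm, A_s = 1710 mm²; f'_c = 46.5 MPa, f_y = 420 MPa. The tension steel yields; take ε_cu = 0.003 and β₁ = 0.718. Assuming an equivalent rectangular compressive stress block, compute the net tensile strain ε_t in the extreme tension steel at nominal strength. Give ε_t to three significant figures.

ε_t ≈ 0.0175

a = A_s f_y/(0.85 f'_c b) = 82.59 mm.
β₁ = 0.718, so c = a/β₁ = 82.59/0.718 = 115.03 mm.
From the linear strain diagram with ε_cu = 0.003: ε_t = 0.003 (d − c)/c = 0.003 × (785 − 115.03)/115.03 = 0.0175.
Since ε_t ≥ 0.005, the section is tension-controlled.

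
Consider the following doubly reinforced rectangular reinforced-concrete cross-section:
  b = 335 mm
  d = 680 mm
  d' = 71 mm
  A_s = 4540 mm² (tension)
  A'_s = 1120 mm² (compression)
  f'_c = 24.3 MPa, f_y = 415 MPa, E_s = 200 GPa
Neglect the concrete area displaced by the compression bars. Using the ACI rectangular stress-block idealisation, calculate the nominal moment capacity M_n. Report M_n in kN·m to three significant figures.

M_n ≈ 1100 kN·m

Assume both tension and compression steel yield.
Net tension couple steel: A_s − A'_s = 3420 mm².
a = (A_s − A'_s) f_y / (0.85 f'_c b) = 1419300/(0.85 × 24.3 × 335) = 205.12 mm.
c = a/β₁ = 205.12/0.85 = 241.32 mm; ε'_s = 0.003(c − d')/c = 0.0021 ≥ f_y/E_s = 0.0021, so compression steel does yield.
M_n = (A_s − A'_s) f_y (d − a/2) + A'_s f_y (d − d') = [1419300 × (680 − 102.56) + 464800 × (680 − 71)] × 10⁻⁶ = 819.56 + 283.06 = 1102.62 kN·m.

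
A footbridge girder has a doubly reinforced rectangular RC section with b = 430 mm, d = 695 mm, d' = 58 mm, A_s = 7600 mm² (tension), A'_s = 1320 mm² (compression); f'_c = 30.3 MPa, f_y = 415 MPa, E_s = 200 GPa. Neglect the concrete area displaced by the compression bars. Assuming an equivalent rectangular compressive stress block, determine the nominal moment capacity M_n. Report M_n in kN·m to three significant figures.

M_n ≈ 1850 kN·m

Assume both tension and compression steel yield.
Net tension couple steel: A_s − A'_s = 6280 mm².
a = (A_s − A'_s) f_y / (0.85 f'_c b) = 2606200/(0.85 × 30.3 × 430) = 235.33 mm.
c = a/β₁ = 235.33/0.834 = 282.17 mm; ε'_s = 0.003(c − d')/c = 0.0024 ≥ f_y/E_s = 0.0021, so compression steel does yield.
M_n = (A_s − A'_s) f_y (d − a/2) + A'_s f_y (d − d') = [2606200 × (695 − 117.665) + 547800 × (695 − 58)] × 10⁻⁶ = 1504.65 + 348.95 = 1853.60 kN·m.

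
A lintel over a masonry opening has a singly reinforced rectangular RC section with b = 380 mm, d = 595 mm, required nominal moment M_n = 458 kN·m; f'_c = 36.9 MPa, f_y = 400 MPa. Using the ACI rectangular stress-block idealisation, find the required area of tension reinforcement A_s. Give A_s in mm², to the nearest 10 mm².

With M_n = 0.85 f'_c a b (d − a/2), solve the quadratic for a:
a = d − √(d² − 2M_n/(0.85 f'_c b)) = 595 − √(595² − 2 × 458×10⁶/(0.85 × 36.9 × 380)) = 68.53 mm.
A_s = 0.85 f'_c a b / f_y = 0.85 × 36.9 × 68.53 × 380 / 400 = 2042.0 mm².

A_s ≈ 2040 mm²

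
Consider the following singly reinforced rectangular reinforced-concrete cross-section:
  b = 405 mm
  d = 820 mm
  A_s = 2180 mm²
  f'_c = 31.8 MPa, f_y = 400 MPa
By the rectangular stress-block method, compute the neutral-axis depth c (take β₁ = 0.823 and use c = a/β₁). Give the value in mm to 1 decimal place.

c ≈ 96.8 mm

T = A_s f_y = 2180 × 400 = 872000 N = 872 kN.
Setting C = 0.85 f'_c a b equal to T: a = 872000/(0.85 × 31.8 × 405) = 79.655 mm.
With β₁ = 0.823, c = a/β₁ = 79.655/0.823 = 96.8 mm.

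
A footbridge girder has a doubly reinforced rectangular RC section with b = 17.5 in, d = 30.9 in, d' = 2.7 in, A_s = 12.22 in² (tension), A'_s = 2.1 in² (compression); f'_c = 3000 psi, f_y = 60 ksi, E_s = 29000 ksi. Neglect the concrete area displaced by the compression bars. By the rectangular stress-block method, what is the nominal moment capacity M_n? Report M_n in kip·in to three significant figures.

Assume both steels yield.
a = (A_s − A'_s) f_y/(0.85 f'_c b) = (12.22 − 2.1) × 60/(0.85 × 3 × 17.5) = 13.607 in.
c = a/β₁ = 13.607/0.85 = 16.008 in; ε'_s = 0.003(c − d')/c = 0.0025 ≥ ε_y = 0.0021, so the compression steel yields.
M_n = (A_s − A'_s) f_y (d − a/2) + A'_s f_y (d − d') = 607.2 × (30.9 − 6.8035) + 126 × (30.9 − 2.7) = 14631.4 + 3553.2 = 18184.6 kip·in.

M_n ≈ 18200 kip·in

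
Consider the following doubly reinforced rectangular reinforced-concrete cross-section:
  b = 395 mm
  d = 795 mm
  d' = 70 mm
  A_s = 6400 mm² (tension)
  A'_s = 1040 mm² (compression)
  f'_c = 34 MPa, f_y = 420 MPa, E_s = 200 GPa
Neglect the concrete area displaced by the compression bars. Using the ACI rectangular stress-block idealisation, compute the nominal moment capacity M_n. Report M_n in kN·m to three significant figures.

M_n ≈ 1880 kN·m

Assume both tension and compression steel yield.
Net tension couple steel: A_s − A'_s = 5360 mm².
a = (A_s − A'_s) f_y / (0.85 f'_c b) = 2251200/(0.85 × 34 × 395) = 197.21 mm.
c = a/β₁ = 197.21/0.807 = 244.37 mm; ε'_s = 0.003(c − d')/c = 0.0021 ≥ f_y/E_s = 0.0021, so compression steel does yield.
M_n = (A_s − A'_s) f_y (d − a/2) + A'_s f_y (d − d') = [2251200 × (795 − 98.605) + 436800 × (795 − 70)] × 10⁻⁶ = 1567.72 + 316.68 = 1884.40 kN·m.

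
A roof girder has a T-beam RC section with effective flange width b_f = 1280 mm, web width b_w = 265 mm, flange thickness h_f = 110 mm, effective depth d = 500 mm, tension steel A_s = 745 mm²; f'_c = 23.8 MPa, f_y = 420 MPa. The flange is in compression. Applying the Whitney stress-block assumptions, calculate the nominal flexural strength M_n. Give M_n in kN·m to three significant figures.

Tension: T = A_s f_y = 745 × 420 = 312900 N.
Try a within the flange: a = T/(0.85 f'_c b_f) = 312900/(0.85 × 23.8 × 1280) = 12.08 mm.
Since a = 12.08 ≤ h_f = 110 mm, the stress block lies entirely in the flange; analyse as a rectangular beam of width b_f.
M_n = T(d − a/2) = 312900 × (500 − 6.04) = 154.56 × 10⁶ N·mm.
M_n = 154.56 kN·m.

M_n ≈ 155 kN·m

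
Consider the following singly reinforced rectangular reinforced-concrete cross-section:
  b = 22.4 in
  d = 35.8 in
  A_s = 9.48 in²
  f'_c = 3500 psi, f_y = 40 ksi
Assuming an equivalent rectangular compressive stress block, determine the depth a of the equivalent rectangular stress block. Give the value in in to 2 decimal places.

a ≈ 5.69 in

T = A_s f_y = 9.48 × 40 = 379.2 kips.
a = T/(0.85 f'_c b) = 379.2/(0.85 × 3.5 × 22.4) = 5.69 in.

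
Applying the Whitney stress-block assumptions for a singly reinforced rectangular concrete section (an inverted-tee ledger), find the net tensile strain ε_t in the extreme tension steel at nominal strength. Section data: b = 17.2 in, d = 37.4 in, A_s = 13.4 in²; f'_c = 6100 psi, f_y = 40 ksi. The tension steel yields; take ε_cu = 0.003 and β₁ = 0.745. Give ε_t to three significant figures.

ε_t ≈ 0.0109

a = A_s f_y/(0.85 f'_c b) = 6.010 in.
β₁ = 0.745, so c = a/β₁ = 6.010/0.745 = 8.067 in.
From the linear strain diagram with ε_cu = 0.003: ε_t = 0.003 (d − c)/c = 0.003 × (37.4 − 8.067)/8.067 = 0.0109.
Since ε_t ≥ 0.005, the section is tension-controlled.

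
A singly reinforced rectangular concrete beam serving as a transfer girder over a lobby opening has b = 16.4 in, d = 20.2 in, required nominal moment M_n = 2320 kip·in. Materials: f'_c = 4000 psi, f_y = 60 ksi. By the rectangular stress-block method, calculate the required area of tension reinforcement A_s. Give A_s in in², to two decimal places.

From M_n = 0.85 f'_c a b (d − a/2):
a = d − √(d² − 2M_n/(0.85 f'_c b)) = 20.2 − √(20.2² − 2 × 2320/(0.85 × 4 × 16.4)) = 2.177 in.
A_s = 0.85 f'_c a b / f_y = 0.85 × 4 × 2.177 × 16.4 / 60 = 2.023 in².

A_s ≈ 2.02 in²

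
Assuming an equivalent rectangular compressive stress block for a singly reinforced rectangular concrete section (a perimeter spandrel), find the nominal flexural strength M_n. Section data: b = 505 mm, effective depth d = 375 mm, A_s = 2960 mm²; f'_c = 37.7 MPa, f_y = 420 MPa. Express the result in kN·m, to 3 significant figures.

M_n ≈ 418 kN·m

T = A_s f_y = 2960 × 420 = 1243200 N = 1243.2 kN.
From C = T: a = T/(0.85 f'_c b) = 1243200/(0.85 × 37.7 × 505) = 76.82 mm.
M_n = T(d − a/2) = 1243.2 kN × (375 − 38.41) mm = 418.45 kN·m.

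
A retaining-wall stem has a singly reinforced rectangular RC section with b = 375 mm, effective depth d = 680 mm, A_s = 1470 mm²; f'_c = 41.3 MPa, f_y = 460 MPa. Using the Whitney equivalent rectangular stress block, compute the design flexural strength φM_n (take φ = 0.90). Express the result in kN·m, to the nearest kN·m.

T = A_s f_y = 1470 × 460 = 676200 N = 676.2 kN.
From C = T: a = T/(0.85 f'_c b) = 676200/(0.85 × 41.3 × 375) = 51.37 mm.
M_n = T(d − a/2) = 676.2 kN × (680 − 25.685) mm = 442.45 kN·m.
φM_n = 0.90 × 442.45 = 398.21 kN·m.

φM_n ≈ 398 kN·m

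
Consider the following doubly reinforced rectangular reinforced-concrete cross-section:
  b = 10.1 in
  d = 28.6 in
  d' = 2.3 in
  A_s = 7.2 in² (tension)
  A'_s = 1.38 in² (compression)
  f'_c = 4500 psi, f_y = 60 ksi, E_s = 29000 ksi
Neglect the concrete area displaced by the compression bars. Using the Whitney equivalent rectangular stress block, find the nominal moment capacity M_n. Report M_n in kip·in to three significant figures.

Assume both steels yield.
a = (A_s − A'_s) f_y/(0.85 f'_c b) = (7.2 − 1.38) × 60/(0.85 × 4.5 × 10.1) = 9.039 in.
c = a/β₁ = 9.039/0.825 = 10.956 in; ε'_s = 0.003(c − d')/c = 0.0024 ≥ ε_y = 0.0021, so the compression steel yields.
M_n = (A_s − A'_s) f_y (d − a/2) + A'_s f_y (d − d') = 349.2 × (28.6 − 4.5195) + 82.8 × (28.6 − 2.3) = 8408.9 + 2177.6 = 10586.5 kip·in.

M_n ≈ 10600 kip·in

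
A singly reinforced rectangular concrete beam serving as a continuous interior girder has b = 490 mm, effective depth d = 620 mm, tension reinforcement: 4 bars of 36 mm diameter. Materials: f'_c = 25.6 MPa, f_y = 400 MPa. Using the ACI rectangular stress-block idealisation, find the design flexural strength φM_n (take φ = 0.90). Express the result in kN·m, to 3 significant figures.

φM_n ≈ 797 kN·m

A_s = 4 × 1018 = 4072 mm².
T = A_s f_y = 4072 × 400 = 1628800 N = 1628.8 kN.
From C = T: a = T/(0.85 f'_c b) = 1628800/(0.85 × 25.6 × 490) = 152.76 mm.
M_n = T(d − a/2) = 1628.8 kN × (620 − 76.38) mm = 885.45 kN·m.
φM_n = 0.90 × 885.45 = 796.91 kN·m.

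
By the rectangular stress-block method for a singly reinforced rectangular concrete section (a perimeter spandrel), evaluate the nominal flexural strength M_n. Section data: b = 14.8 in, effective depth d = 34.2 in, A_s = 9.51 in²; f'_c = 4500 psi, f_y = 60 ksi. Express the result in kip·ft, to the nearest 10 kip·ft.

T = A_s f_y = 9.51 × 60 = 570.6 kips.
a = T/(0.85 f'_c b) = 570.6/(0.85 × 4.5 × 14.8) = 10.079 in.
M_n = T(d − a/2) = 570.6 × (34.2 − 5.0395) = 16639.0 kip·in = 16639.0/12 = 1386.58 kip·ft.

M_n ≈ 1390 kip·ft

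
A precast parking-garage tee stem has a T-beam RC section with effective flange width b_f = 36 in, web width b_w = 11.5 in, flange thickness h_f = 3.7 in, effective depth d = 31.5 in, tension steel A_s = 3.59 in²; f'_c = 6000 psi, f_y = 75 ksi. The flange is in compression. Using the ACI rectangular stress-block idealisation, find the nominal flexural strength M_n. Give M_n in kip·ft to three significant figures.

Tension: T = A_s f_y = 3.59 × 75 = 269.25 kips.
Try a within the flange: a = T/(0.85 f'_c b_f) = 269.25/(0.85 × 6 × 36) = 1.467 in.
Since a = 1.467 ≤ h_f = 3.7 in, the stress block lies entirely in the flange; analyse as a rectangular beam of width b_f.
M_n = T(d − a/2) = 269.25 × (31.5 − 0.7335) = 8283.9 kip·in.
M_n = 8283.9/12 = 690.33 kip·ft.

M_n ≈ 690 kip·ft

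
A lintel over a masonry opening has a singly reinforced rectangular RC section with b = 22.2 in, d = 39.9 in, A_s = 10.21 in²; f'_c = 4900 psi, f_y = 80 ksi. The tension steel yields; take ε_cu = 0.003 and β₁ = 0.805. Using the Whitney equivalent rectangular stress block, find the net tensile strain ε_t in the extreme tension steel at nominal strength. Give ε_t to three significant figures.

ε_t ≈ 0.00791

a = A_s f_y/(0.85 f'_c b) = 8.834 in.
β₁ = 0.805, so c = a/β₁ = 8.834/0.805 = 10.974 in.
From the linear strain diagram with ε_cu = 0.003: ε_t = 0.003 (d − c)/c = 0.003 × (39.9 − 10.974)/10.974 = 0.00791.
Since ε_t ≥ 0.005, the section is tension-controlled.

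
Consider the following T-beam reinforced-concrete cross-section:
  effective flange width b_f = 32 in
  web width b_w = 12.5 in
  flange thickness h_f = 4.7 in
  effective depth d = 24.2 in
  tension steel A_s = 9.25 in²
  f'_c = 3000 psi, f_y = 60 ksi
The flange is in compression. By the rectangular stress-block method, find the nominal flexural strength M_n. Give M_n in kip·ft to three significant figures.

M_n ≈ 939 kip·ft

Tension: T = A_s f_y = 9.25 × 60 = 555 kips.
Try a within the flange: a = T/(0.85 f'_c b_f) = 555/(0.85 × 3 × 32) = 6.801 in.
a = 6.801 > h_f = 4.7 in: the block extends into the web. Split into flange-overhang and web parts.
C_f = 0.85 f'_c (b_f − b_w) h_f = 0.85 × 3 × (32 − 12.5) × 4.7 = 233.7 kips.
Remaining web compression depth: a_w = (T − C_f)/(0.85 f'_c b_w) = (555 − 233.7)/(0.85 × 3 × 12.5) = 10.080 in.
M_n = C_f(d − h_f/2) + (T − C_f)(d − a_w/2) = 233.7 × (24.2 − 2.35) + 321.3 × (24.2 − 5.04) = 5106.3 + 6156.1 = 11262.4 kip·in.
M_n = 11262.4/12 = 938.53 kip·ft.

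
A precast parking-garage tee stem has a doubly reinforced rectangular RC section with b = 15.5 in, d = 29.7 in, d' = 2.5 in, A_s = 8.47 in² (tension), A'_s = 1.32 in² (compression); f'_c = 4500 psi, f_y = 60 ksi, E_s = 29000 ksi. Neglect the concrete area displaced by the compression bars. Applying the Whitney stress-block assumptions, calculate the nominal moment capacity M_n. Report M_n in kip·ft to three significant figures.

M_n ≈ 1110 kip·ft

Assume both steels yield.
a = (A_s − A'_s) f_y/(0.85 f'_c b) = (8.47 − 1.32) × 60/(0.85 × 4.5 × 15.5) = 7.236 in.
c = a/β₁ = 7.236/0.825 = 8.771 in; ε'_s = 0.003(c − d')/c = 0.0021 ≥ ε_y = 0.0021, so the compression steel yields.
M_n = (A_s − A'_s) f_y (d − a/2) + A'_s f_y (d − d') = 429 × (29.7 − 3.618) + 79.2 × (29.7 − 2.5) = 11189.2 + 2154.2 = 13343.4 kip·in = 13343.4/12 = 1111.95 kip·ft.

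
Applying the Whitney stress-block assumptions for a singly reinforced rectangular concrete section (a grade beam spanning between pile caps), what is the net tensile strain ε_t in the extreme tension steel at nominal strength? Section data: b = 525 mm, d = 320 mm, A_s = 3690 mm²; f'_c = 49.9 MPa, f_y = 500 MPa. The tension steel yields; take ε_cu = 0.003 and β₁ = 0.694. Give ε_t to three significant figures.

a = A_s f_y/(0.85 f'_c b) = 82.85 mm.
β₁ = 0.694, so c = a/β₁ = 82.85/0.694 = 119.38 mm.
From the linear strain diagram with ε_cu = 0.003: ε_t = 0.003 (d − c)/c = 0.003 × (320 − 119.38)/119.38 = 0.00504.
Since ε_t ≥ 0.005, the section is tension-controlled.

ε_t ≈ 0.00504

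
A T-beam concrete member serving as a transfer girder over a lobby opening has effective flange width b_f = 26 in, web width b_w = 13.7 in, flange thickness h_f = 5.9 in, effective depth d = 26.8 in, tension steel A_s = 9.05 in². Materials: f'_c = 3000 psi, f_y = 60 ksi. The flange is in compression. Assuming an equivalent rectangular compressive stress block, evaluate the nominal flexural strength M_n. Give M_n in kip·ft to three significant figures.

M_n ≈ 1010 kip·ft

Tension: T = A_s f_y = 9.05 × 60 = 543 kips.
Try a within the flange: a = T/(0.85 f'_c b_f) = 543/(0.85 × 3 × 26) = 8.190 in.
a = 8.190 > h_f = 5.9 in: the block extends into the web. Split into flange-overhang and web parts.
C_f = 0.85 f'_c (b_f − b_w) h_f = 0.85 × 3 × (26 − 13.7) × 5.9 = 185.1 kips.
Remaining web compression depth: a_w = (T − C_f)/(0.85 f'_c b_w) = (543 − 185.1)/(0.85 × 3 × 13.7) = 10.245 in.
M_n = C_f(d − h_f/2) + (T − C_f)(d − a_w/2) = 185.1 × (26.8 − 2.95) + 357.9 × (26.8 − 5.1225) = 4414.6 + 7758.4 = 12173.0 kip·in.
M_n = 12173.0/12 = 1014.42 kip·ft.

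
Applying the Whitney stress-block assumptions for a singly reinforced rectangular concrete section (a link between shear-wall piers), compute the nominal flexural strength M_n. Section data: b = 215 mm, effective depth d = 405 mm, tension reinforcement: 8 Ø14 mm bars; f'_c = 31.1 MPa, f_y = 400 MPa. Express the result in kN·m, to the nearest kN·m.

M_n ≈ 178 kN·m

A_s = 8 × 154 = 1232 mm².
T = A_s f_y = 1232 × 400 = 492800 N = 492.8 kN.
From C = T: a = T/(0.85 f'_c b) = 492800/(0.85 × 31.1 × 215) = 86.71 mm.
M_n = T(d − a/2) = 492.8 kN × (405 − 43.355) mm = 178.22 kN·m.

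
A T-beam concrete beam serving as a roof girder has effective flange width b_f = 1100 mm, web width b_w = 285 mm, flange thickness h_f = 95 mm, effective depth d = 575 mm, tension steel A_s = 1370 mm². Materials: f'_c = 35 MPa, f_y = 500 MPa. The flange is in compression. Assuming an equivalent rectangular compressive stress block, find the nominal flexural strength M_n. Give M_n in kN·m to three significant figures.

M_n ≈ 387 kN·m

Tension: T = A_s f_y = 1370 × 500 = 685000 N.
Try a within the flange: a = T/(0.85 f'_c b_f) = 685000/(0.85 × 35 × 1100) = 20.93 mm.
Since a = 20.93 ≤ h_f = 95 mm, the stress block lies entirely in the flange; analyse as a rectangular beam of width b_f.
M_n = T(d − a/2) = 685000 × (575 − 10.465) = 386.71 × 10⁶ N·mm.
M_n = 386.71 kN·m.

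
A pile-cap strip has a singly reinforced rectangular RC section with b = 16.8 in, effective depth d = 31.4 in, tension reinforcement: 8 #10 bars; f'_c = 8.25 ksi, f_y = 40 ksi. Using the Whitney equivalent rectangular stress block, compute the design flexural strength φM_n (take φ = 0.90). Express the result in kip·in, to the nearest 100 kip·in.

φM_n ≈ 10900 kip·in

A_s = 8 × 1.27 = 10.16 in².
T = A_s f_y = 10.16 × 40 = 406.4 kips.
a = T/(0.85 f'_c b) = 406.4/(0.85 × 8.25 × 16.8) = 3.450 in.
M_n = T(d − a/2) = 406.4 × (31.4 − 1.725) = 12059.9 kip·in.
φM_n = 0.90 × 12059.9 = 10853.9 kip·in.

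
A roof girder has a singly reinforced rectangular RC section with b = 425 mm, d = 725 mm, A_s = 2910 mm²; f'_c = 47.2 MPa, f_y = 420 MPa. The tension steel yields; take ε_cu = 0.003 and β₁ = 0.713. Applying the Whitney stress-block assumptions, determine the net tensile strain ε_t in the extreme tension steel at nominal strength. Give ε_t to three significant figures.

ε_t ≈ 0.0186

a = A_s f_y/(0.85 f'_c b) = 71.68 mm.
β₁ = 0.713, so c = a/β₁ = 71.68/0.713 = 100.53 mm.
From the linear strain diagram with ε_cu = 0.003: ε_t = 0.003 (d − c)/c = 0.003 × (725 − 100.53)/100.53 = 0.0186.
Since ε_t ≥ 0.005, the section is tension-controlled.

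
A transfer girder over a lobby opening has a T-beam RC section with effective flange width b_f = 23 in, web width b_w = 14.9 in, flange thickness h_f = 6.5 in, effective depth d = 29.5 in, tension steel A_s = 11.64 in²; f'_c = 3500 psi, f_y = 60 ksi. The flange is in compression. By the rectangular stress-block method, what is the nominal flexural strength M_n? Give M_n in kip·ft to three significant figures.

M_n ≈ 1400 kip·ft

Tension: T = A_s f_y = 11.64 × 60 = 698.4 kips.
Try a within the flange: a = T/(0.85 f'_c b_f) = 698.4/(0.85 × 3.5 × 23) = 10.207 in.
a = 10.207 > h_f = 6.5 in: the block extends into the web. Split into flange-overhang and web parts.
C_f = 0.85 f'_c (b_f − b_w) h_f = 0.85 × 3.5 × (23 − 14.9) × 6.5 = 156.6 kips.
Remaining web compression depth: a_w = (T − C_f)/(0.85 f'_c b_w) = (698.4 − 156.6)/(0.85 × 3.5 × 14.9) = 12.223 in.
M_n = C_f(d − h_f/2) + (T − C_f)(d − a_w/2) = 156.6 × (29.5 − 3.25) + 541.8 × (29.5 − 6.1115) = 4110.8 + 12671.9 = 16782.7 kip·in.
M_n = 16782.7/12 = 1398.56 kip·ft.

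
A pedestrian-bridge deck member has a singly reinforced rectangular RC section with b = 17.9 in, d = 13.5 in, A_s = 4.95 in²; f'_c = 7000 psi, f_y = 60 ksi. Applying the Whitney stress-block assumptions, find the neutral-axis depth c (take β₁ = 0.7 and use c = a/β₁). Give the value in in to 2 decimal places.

T = A_s f_y = 4.95 × 60 = 297 kips.
a = T/(0.85 f'_c b) = 297/(0.85 × 7 × 17.9) = 2.7886 in.
With β₁ = 0.7, c = a/β₁ = 2.7886/0.7 = 3.98 in.

c ≈ 3.98 in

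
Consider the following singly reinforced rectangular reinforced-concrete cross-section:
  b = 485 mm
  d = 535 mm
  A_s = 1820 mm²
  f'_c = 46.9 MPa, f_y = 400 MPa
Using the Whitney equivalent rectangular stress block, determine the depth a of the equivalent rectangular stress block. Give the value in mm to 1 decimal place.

T = A_s f_y = 1820 × 400 = 728000 N = 728 kN.
Setting C = 0.85 f'_c a b equal to T: a = 728000/(0.85 × 46.9 × 485) = 37.7 mm.

a ≈ 37.7 mm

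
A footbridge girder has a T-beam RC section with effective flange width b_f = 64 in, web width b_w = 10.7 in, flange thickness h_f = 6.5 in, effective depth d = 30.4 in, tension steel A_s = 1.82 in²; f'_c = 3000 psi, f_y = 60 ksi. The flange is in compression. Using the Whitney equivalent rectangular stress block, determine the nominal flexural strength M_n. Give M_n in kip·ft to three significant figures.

M_n ≈ 274 kip·ft

Tension: T = A_s f_y = 1.82 × 60 = 109.2 kips.
Try a within the flange: a = T/(0.85 f'_c b_f) = 109.2/(0.85 × 3 × 64) = 0.669 in.
Since a = 0.669 ≤ h_f = 6.5 in, the stress block lies entirely in the flange; analyse as a rectangular beam of width b_f.
M_n = T(d − a/2) = 109.2 × (30.4 − 0.3345) = 3283.2 kip·in.
M_n = 3283.2/12 = 273.60 kip·ft.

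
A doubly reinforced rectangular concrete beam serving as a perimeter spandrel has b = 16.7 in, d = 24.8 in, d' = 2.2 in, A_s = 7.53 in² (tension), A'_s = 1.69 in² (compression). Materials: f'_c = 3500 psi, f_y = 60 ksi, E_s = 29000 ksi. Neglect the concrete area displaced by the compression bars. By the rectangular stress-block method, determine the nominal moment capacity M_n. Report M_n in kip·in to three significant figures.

Assume both steels yield.
a = (A_s − A'_s) f_y/(0.85 f'_c b) = (7.53 − 1.69) × 60/(0.85 × 3.5 × 16.7) = 7.053 in.
c = a/β₁ = 7.053/0.85 = 8.298 in; ε'_s = 0.003(c − d')/c = 0.0022 ≥ ε_y = 0.0021, so the compression steel yields.
M_n = (A_s − A'_s) f_y (d − a/2) + A'_s f_y (d − d') = 350.4 × (24.8 − 3.5265) + 101.4 × (24.8 − 2.2) = 7454.2 + 2291.6 = 9745.8 kip·in.

M_n ≈ 9750 kip·in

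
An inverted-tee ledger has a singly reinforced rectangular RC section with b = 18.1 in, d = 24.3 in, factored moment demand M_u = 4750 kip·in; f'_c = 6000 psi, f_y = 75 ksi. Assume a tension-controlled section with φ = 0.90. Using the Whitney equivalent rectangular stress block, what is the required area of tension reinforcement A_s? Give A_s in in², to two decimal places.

A_s ≈ 3.05 in²

M_n = M_u/φ = 4750/0.90 = 5277.78 kip·in.
From M_n = 0.85 f'_c a b (d − a/2):
a = d − √(d² − 2M_n/(0.85 f'_c b)) = 24.3 − √(24.3² − 2 × 5277.78/(0.85 × 6 × 18.1)) = 2.479 in.
A_s = 0.85 f'_c a b / f_y = 0.85 × 6 × 2.479 × 18.1 / 75 = 3.051 in².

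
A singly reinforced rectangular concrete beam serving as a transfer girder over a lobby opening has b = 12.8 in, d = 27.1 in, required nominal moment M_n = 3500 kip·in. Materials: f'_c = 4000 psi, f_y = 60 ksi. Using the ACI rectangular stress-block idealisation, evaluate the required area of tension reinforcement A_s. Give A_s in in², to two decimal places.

From M_n = 0.85 f'_c a b (d − a/2):
a = d − √(d² − 2M_n/(0.85 f'_c b)) = 27.1 − √(27.1² − 2 × 3500/(0.85 × 4 × 12.8)) = 3.151 in.
A_s = 0.85 f'_c a b / f_y = 0.85 × 4 × 3.151 × 12.8 / 60 = 2.286 in².

A_s ≈ 2.29 in²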